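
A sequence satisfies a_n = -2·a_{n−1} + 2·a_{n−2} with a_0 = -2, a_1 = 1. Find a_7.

808

With companion matrix C = [[-2, 2], [1, 0]], [a_n, a_{n−1}]ᵀ = C·[a_{n−1}, a_{n−2}]ᵀ, so [a_7, a_6]ᵀ = C^6·[a_1, a_0]ᵀ.
C^6 = [[328, -240], [-120, 88]], giving [a_7, a_6]ᵀ = [[808], [-296]].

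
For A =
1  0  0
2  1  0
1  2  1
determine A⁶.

A = I + N where N = [[0, 0, 0], [2, 0, 0], [1, 2, 0]] is strictly lower-triangular, so N³ = 0.
(I + N)⁶ = I + 6·N + 15·N² = [[1, 0, 0], [12, 1, 0], [66, 12, 1]].

[[1, 0, 0], [12, 1, 0], [66, 12, 1]]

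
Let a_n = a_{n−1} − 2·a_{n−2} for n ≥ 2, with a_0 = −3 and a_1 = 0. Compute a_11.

With companion matrix T = [[1, −2], [1, 0]], [a_n, a_{n−1}]ᵀ = T·[a_{n−1}, a_{n−2}]ᵀ, so [a_11, a_10]ᵀ = T¹⁰·[a_1, a_0]ᵀ.
T¹⁰ = [[23, 22], [−11, 34]], giving [a_11, a_10]ᵀ = [[−66], [−102]].

−66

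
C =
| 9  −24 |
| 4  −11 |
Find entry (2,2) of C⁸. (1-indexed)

19681

tr C = −2 and det C = −3, so the characteristic polynomial is λ² − (−2)λ + (−3) with roots −3 and 1.
Eigenvectors give P = [[2, 3], [1, 1]] with P⁻¹ = [[−1, 3], [1, −2]], and C = P·diag(−3, 1)·P⁻¹.
Then C⁸ = P·diag(6561, 1)·P⁻¹ = [[13122, 3], [6561, 1]] · [[−1, 3], [1, −2]] = [[−13119, 39360], [−6560, 19681]].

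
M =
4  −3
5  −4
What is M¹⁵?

M² = I (check: tr M = 0 and det M = −1), so M¹⁵ = M since 15 is odd.

[[4, −3], [5, −4]]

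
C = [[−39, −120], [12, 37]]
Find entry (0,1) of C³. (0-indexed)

−840

tr C = −2 and det C = −3, so the characteristic polynomial is λ² − (−2)λ + (−3) with roots −3 and 1.
Eigenvectors give P = [[10, −3], [−3, 1]] with P⁻¹ = [[1, 3], [3, 10]], and C = P·diag(−3, 1)·P⁻¹.
Then C³ = P·diag(−27, 1)·P⁻¹ = [[−270, −3], [81, 1]] · [[1, 3], [3, 10]] = [[−279, −840], [84, 253]].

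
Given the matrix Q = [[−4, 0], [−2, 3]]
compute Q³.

Q² = [[16, 0], [2, 9]]
Q³ = [[−64, 0], [−26, 27]]

[[−64, 0], [−26, 27]]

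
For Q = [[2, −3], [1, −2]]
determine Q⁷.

[[2, −3], [1, −2]]

Q² = I (check: tr Q = 0 and det Q = −1), so Q⁷ = Q since 7 is odd.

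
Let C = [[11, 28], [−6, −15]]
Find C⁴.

tr C = −4 and det C = 3, so the characteristic polynomial is λ² − (−4)λ + (3) with roots −3 and −1.
Eigenvectors give P = [[−2, 7], [1, −3]] with P⁻¹ = [[3, 7], [1, 2]], and C = P·diag(−3, −1)·P⁻¹.
Then C⁴ = P·diag(81, 1)·P⁻¹ = [[−162, 7], [81, −3]] · [[3, 7], [1, 2]] = [[−479, −1120], [240, 561]].

[[−479, −1120], [240, 561]]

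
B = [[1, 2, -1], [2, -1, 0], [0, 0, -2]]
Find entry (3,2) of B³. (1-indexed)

0

B² = [[5, 0, 1], [0, 5, -2], [0, 0, 4]]
B³ = [[5, 10, -7], [10, -5, 4], [0, 0, -8]]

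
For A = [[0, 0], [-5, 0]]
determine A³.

[[0, 0], [0, 0]]

A is strictly triangular, hence nilpotent: A² = 0, so A³ = 0.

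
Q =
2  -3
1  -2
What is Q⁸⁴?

Q² = I (check: tr Q = 0 and det Q = -1), so Q⁸⁴ = I since 84 is even.

[[1, 0], [0, 1]]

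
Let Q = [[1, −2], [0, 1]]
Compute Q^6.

[[1, −12], [0, 1]]

Q = I + N where N = [[0, −2], [0, 0]] is strictly upper-triangular, so N^2 = 0.
(I + N)^6 = I + 6·N = [[1, −12], [0, 1]].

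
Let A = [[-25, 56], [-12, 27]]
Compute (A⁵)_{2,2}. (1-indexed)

1707

tr A = 2 and det A = -3, so the characteristic polynomial is λ² − (2)λ + (-3) with roots 3 and -1.
Eigenvectors give P = [[2, 7], [1, 3]] with P⁻¹ = [[-3, 7], [1, -2]], and A = P·diag(3, -1)·P⁻¹.
Then A⁵ = P·diag(243, -1)·P⁻¹ = [[486, -7], [243, -3]] · [[-3, 7], [1, -2]] = [[-1465, 3416], [-732, 1707]].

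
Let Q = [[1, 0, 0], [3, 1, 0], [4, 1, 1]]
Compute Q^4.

[[1, 0, 0], [12, 1, 0], [34, 4, 1]]

Q = I + N where N = [[0, 0, 0], [3, 0, 0], [4, 1, 0]] is strictly lower-triangular, so N^3 = 0.
(I + N)^4 = I + 4·N + 6·N^2 = [[1, 0, 0], [12, 1, 0], [34, 4, 1]].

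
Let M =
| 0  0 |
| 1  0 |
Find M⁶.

M is strictly triangular, hence nilpotent: M² = 0, so M⁶ = 0.

[[0, 0], [0, 0]]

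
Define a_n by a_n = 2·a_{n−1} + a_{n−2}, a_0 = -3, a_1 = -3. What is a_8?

With companion matrix B = [[2, 1], [1, 0]], [a_n, a_{n−1}]ᵀ = B·[a_{n−1}, a_{n−2}]ᵀ, so [a_8, a_7]ᵀ = B^7·[a_1, a_0]ᵀ.
B^7 = [[408, 169], [169, 70]], giving [a_8, a_7]ᵀ = [[-1731], [-717]].

-1731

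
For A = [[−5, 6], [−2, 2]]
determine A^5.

[[−125, 186], [−62, 92]]

tr A = −3 and det A = 2, so the characteristic polynomial is λ² − (−3)λ + (2) with roots −2 and −1.
Eigenvectors give P = [[−2, 3], [−1, 2]] with P⁻¹ = [[−2, 3], [−1, 2]], and A = P·diag(−2, −1)·P⁻¹.
Then A^5 = P·diag(−32, −1)·P⁻¹ = [[64, −3], [32, −2]] · [[−2, 3], [−1, 2]] = [[−125, 186], [−62, 92]].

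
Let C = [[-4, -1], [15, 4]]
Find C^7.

[[-4, -1], [15, 4]]

C² = I (check: tr C = 0 and det C = -1), so C^7 = C since 7 is odd.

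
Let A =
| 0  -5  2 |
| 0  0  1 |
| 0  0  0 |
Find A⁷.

A is strictly triangular, hence nilpotent: A³ = 0, so A⁷ = 0.

[[0, 0, 0], [0, 0, 0], [0, 0, 0]]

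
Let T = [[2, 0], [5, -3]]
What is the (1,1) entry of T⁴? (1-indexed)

16

tr T = -1 and det T = -6, so the characteristic polynomial is λ² − (-1)λ + (-6) with roots -3 and 2.
Eigenvectors give P = [[0, 1], [-1, 1]] with P⁻¹ = [[1, -1], [1, 0]], and T = P·diag(-3, 2)·P⁻¹.
Then T⁴ = P·diag(81, 16)·P⁻¹ = [[0, 16], [-81, 16]] · [[1, -1], [1, 0]] = [[16, 0], [-65, 81]].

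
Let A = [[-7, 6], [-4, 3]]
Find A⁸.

[[19681, -19680], [13120, -13119]]

tr A = -4 and det A = 3, so the characteristic polynomial is λ² − (-4)λ + (3) with roots -1 and -3.
Eigenvectors give P = [[1, 3], [1, 2]] with P⁻¹ = [[-2, 3], [1, -1]], and A = P·diag(-1, -3)·P⁻¹.
Then A⁸ = P·diag(1, 6561)·P⁻¹ = [[1, 19683], [1, 13122]] · [[-2, 3], [1, -1]] = [[19681, -19680], [13120, -13119]].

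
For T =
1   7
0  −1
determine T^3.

T² = I (check: tr T = 0 and det T = −1), so T^3 = T since 3 is odd.

[[1, 7], [0, −1]]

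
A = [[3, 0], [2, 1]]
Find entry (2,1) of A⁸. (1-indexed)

tr A = 4 and det A = 3, so the characteristic polynomial is λ² − (4)λ + (3) with roots 3 and 1.
Eigenvectors give P = [[1, 0], [1, −1]] with P⁻¹ = [[1, 0], [1, −1]], and A = P·diag(3, 1)·P⁻¹.
Then A⁸ = P·diag(6561, 1)·P⁻¹ = [[6561, 0], [6561, −1]] · [[1, 0], [1, −1]] = [[6561, 0], [6560, 1]].

6560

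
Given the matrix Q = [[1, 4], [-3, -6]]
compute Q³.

tr Q = -5 and det Q = 6, so the characteristic polynomial is λ² − (-5)λ + (6) with roots -3 and -2.
Eigenvectors give P = [[-1, 4], [1, -3]] with P⁻¹ = [[3, 4], [1, 1]], and Q = P·diag(-3, -2)·P⁻¹.
Then Q³ = P·diag(-27, -8)·P⁻¹ = [[27, -32], [-27, 24]] · [[3, 4], [1, 1]] = [[49, 76], [-57, -84]].

[[49, 76], [-57, -84]]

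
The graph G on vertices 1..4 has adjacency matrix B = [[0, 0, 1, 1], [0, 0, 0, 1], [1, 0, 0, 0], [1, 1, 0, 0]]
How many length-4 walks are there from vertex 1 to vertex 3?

0

The number of length-4 walks from vertex 1 to vertex 3 is entry (1,3) of B^4, where B is the adjacency matrix.
B^2 = [[2, 1, 0, 0], [1, 1, 0, 0], [0, 0, 1, 1], [0, 0, 1, 2]]
B^3 = [[0, 0, 2, 3], [0, 0, 1, 2], [2, 1, 0, 0], [3, 2, 0, 0]]
B^4 = [[5, 3, 0, 0], [3, 2, 0, 0], [0, 0, 2, 3], [0, 0, 3, 5]]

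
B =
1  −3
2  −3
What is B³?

[[7, −3], [2, 3]]

B² = [[−5, 6], [−4, 3]]
B³ = [[7, −3], [2, 3]]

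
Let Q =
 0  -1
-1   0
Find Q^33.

[[0, -1], [-1, 0]]

Q² = I (check: tr Q = 0 and det Q = -1), so Q^33 = Q since 33 is odd.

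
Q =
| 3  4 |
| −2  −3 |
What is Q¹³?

[[3, 4], [−2, −3]]

Q² = I (check: tr Q = 0 and det Q = −1), so Q¹³ = Q since 13 is odd.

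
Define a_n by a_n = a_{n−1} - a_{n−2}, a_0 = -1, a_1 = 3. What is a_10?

With companion matrix A = [[1, -1], [1, 0]], [a_n, a_{n−1}]ᵀ = A·[a_{n−1}, a_{n−2}]ᵀ, so [a_10, a_9]ᵀ = A⁹·[a_1, a_0]ᵀ.
A⁹ = [[-1, 0], [0, -1]], giving [a_10, a_9]ᵀ = [[-3], [1]].

-3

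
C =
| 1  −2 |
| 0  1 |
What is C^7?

[[1, −14], [0, 1]]

C = I + N where N = [[0, −2], [0, 0]] is strictly upper-triangular, so N^2 = 0.
(I + N)^7 = I + 7·N = [[1, −14], [0, 1]].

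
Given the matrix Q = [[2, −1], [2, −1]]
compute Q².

[[2, −1], [2, −1]]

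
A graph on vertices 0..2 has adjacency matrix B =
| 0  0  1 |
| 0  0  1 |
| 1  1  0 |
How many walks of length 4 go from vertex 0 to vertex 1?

2

The number of length-4 walks from vertex 0 to vertex 1 is entry (0,1) of B⁴, where B is the adjacency matrix.
B² = [[1, 1, 0], [1, 1, 0], [0, 0, 2]]
B³ = [[0, 0, 2], [0, 0, 2], [2, 2, 0]]
B⁴ = [[2, 2, 0], [2, 2, 0], [0, 0, 4]]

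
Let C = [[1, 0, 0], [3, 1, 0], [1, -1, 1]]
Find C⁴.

C = I + N where N = [[0, 0, 0], [3, 0, 0], [1, -1, 0]] is strictly lower-triangular, so N³ = 0.
(I + N)⁴ = I + 4·N + 6·N² = [[1, 0, 0], [12, 1, 0], [-14, -4, 1]].

[[1, 0, 0], [12, 1, 0], [-14, -4, 1]]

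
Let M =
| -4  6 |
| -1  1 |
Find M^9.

tr M = -3 and det M = 2, so the characteristic polynomial is λ² − (-3)λ + (2) with roots -1 and -2.
Eigenvectors give P = [[2, 3], [1, 1]] with P⁻¹ = [[-1, 3], [1, -2]], and M = P·diag(-1, -2)·P⁻¹.
Then M^9 = P·diag(-1, -512)·P⁻¹ = [[-2, -1536], [-1, -512]] · [[-1, 3], [1, -2]] = [[-1534, 3066], [-511, 1021]].

[[-1534, 3066], [-511, 1021]]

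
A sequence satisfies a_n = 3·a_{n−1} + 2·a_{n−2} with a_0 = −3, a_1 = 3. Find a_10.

104763

With companion matrix T = [[3, 2], [1, 0]], [a_n, a_{n−1}]ᵀ = T·[a_{n−1}, a_{n−2}]ᵀ, so [a_10, a_9]ᵀ = T⁹·[a_1, a_0]ᵀ.
T⁹ = [[79647, 44726], [22363, 12558]], giving [a_10, a_9]ᵀ = [[104763], [29415]].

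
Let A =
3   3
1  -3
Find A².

[[12, 0], [0, 12]]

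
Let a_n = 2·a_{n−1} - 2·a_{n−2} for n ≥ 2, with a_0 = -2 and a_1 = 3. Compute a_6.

With companion matrix T = [[2, -2], [1, 0]], [a_n, a_{n−1}]ᵀ = T·[a_{n−1}, a_{n−2}]ᵀ, so [a_6, a_5]ᵀ = T^5·[a_1, a_0]ᵀ.
T^5 = [[-8, 8], [-4, 0]], giving [a_6, a_5]ᵀ = [[-40], [-12]].

-40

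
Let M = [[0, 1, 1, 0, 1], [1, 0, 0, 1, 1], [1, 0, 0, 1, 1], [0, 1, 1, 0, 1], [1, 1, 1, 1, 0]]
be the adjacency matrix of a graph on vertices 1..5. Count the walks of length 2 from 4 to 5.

2

The number of length-2 walks from vertex 4 to vertex 5 is entry (4,5) of M², where M is the adjacency matrix.
M² = [[3, 1, 1, 3, 2], [1, 3, 3, 1, 2], [1, 3, 3, 1, 2], [3, 1, 1, 3, 2], [2, 2, 2, 2, 4]]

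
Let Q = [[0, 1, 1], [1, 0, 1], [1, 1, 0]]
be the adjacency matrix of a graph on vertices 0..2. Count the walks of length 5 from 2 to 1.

11

The number of length-5 walks from vertex 2 to vertex 1 is entry (2,1) of Q⁵, where Q is the adjacency matrix.
Q² = [[2, 1, 1], [1, 2, 1], [1, 1, 2]]
Q³ = [[2, 3, 3], [3, 2, 3], [3, 3, 2]]
Q⁴ = [[6, 5, 5], [5, 6, 5], [5, 5, 6]]
Q⁵ = [[10, 11, 11], [11, 10, 11], [11, 11, 10]]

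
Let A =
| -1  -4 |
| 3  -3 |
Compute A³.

[[59, -4], [3, 57]]

A² = [[-11, 16], [-12, -3]]
A³ = [[59, -4], [3, 57]]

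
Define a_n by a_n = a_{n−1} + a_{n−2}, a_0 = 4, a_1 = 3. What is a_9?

186

With companion matrix M = [[1, 1], [1, 0]], [a_n, a_{n−1}]ᵀ = M·[a_{n−1}, a_{n−2}]ᵀ, so [a_9, a_8]ᵀ = M^8·[a_1, a_0]ᵀ.
M^8 = [[34, 21], [21, 13]], giving [a_9, a_8]ᵀ = [[186], [115]].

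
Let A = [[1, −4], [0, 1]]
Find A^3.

A = I + N where N = [[0, −4], [0, 0]] is strictly upper-triangular, so N^2 = 0.
(I + N)^3 = I + 3·N = [[1, −12], [0, 1]].

[[1, −12], [0, 1]]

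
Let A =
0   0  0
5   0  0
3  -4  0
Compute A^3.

A is strictly triangular, hence nilpotent: A^3 = 0, so A^3 = 0.

[[0, 0, 0], [0, 0, 0], [0, 0, 0]]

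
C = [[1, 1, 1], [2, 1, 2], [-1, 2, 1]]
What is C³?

C² = [[2, 4, 4], [2, 7, 6], [2, 3, 4]]
C³ = [[6, 14, 14], [10, 21, 22], [4, 13, 12]]

[[6, 14, 14], [10, 21, 22], [4, 13, 12]]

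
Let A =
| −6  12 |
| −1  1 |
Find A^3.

[[−84, 228], [−19, 49]]

tr A = −5 and det A = 6, so the characteristic polynomial is λ² − (−5)λ + (6) with roots −3 and −2.
Eigenvectors give P = [[4, −3], [1, −1]] with P⁻¹ = [[1, −3], [1, −4]], and A = P·diag(−3, −2)·P⁻¹.
Then A^3 = P·diag(−27, −8)·P⁻¹ = [[−108, 24], [−27, 8]] · [[1, −3], [1, −4]] = [[−84, 228], [−19, 49]].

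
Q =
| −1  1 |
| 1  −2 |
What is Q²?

[[2, −3], [−3, 5]]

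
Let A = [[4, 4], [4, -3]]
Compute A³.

[[144, 116], [116, -59]]

A² = [[32, 4], [4, 25]]
A³ = [[144, 116], [116, -59]]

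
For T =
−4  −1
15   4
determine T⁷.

[[−4, −1], [15, 4]]

T² = I (check: tr T = 0 and det T = −1), so T⁷ = T since 7 is odd.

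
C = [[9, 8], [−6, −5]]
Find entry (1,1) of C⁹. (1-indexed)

78729

tr C = 4 and det C = 3, so the characteristic polynomial is λ² − (4)λ + (3) with roots 3 and 1.
Eigenvectors give P = [[4, 1], [−3, −1]] with P⁻¹ = [[1, 1], [−3, −4]], and C = P·diag(3, 1)·P⁻¹.
Then C⁹ = P·diag(19683, 1)·P⁻¹ = [[78732, 1], [−59049, −1]] · [[1, 1], [−3, −4]] = [[78729, 78728], [−59046, −59045]].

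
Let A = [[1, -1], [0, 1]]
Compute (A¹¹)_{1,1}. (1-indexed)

A = I + N where N = [[0, -1], [0, 0]] is strictly upper-triangular, so N² = 0.
(I + N)¹¹ = I + 11·N = [[1, -11], [0, 1]].

1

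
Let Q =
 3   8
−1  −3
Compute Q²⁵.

[[3, 8], [−1, −3]]

Q² = I (check: tr Q = 0 and det Q = −1), so Q²⁵ = Q since 25 is odd.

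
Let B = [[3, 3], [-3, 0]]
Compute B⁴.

B² = [[0, 9], [-9, -9]]
B³ = [[-27, 0], [0, -27]]
B⁴ = [[-81, -81], [81, 0]]

[[-81, -81], [81, 0]]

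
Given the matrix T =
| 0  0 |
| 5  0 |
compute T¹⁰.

[[0, 0], [0, 0]]

T is strictly triangular, hence nilpotent: T² = 0, so T¹⁰ = 0.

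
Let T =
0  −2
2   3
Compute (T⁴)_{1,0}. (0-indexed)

6

T² = [[−4, −6], [6, 5]]
T³ = [[−12, −10], [10, 3]]
T⁴ = [[−20, −6], [6, −11]]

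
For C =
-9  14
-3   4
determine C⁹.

tr C = -5 and det C = 6, so the characteristic polynomial is λ² − (-5)λ + (6) with roots -3 and -2.
Eigenvectors give P = [[7, 2], [3, 1]] with P⁻¹ = [[1, -2], [-3, 7]], and C = P·diag(-3, -2)·P⁻¹.
Then C⁹ = P·diag(-19683, -512)·P⁻¹ = [[-137781, -1024], [-59049, -512]] · [[1, -2], [-3, 7]] = [[-134709, 268394], [-57513, 114514]].

[[-134709, 268394], [-57513, 114514]]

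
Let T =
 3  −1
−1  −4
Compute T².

[[10, 1], [1, 17]]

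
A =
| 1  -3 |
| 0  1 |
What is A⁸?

[[1, -24], [0, 1]]

A = I + N where N = [[0, -3], [0, 0]] is strictly upper-triangular, so N² = 0.
(I + N)⁸ = I + 8·N = [[1, -24], [0, 1]].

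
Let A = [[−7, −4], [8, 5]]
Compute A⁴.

[[161, 80], [−160, −79]]

tr A = −2 and det A = −3, so the characteristic polynomial is λ² − (−2)λ + (−3) with roots −3 and 1.
Eigenvectors give P = [[−1, 1], [1, −2]] with P⁻¹ = [[−2, −1], [−1, −1]], and A = P·diag(−3, 1)·P⁻¹.
Then A⁴ = P·diag(81, 1)·P⁻¹ = [[−81, 1], [81, −2]] · [[−2, −1], [−1, −1]] = [[161, 80], [−160, −79]].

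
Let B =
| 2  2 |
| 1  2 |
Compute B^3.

[[20, 28], [14, 20]]

B^2 = [[6, 8], [4, 6]]
B^3 = [[20, 28], [14, 20]]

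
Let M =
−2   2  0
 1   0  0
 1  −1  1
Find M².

[[6, −4, 0], [−2, 2, 0], [−2, 1, 1]]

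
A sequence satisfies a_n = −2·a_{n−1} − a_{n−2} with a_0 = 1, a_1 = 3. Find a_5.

19

With companion matrix B = [[−2, −1], [1, 0]], [a_n, a_{n−1}]ᵀ = B·[a_{n−1}, a_{n−2}]ᵀ, so [a_5, a_4]ᵀ = B⁴·[a_1, a_0]ᵀ.
B⁴ = [[5, 4], [−4, −3]], giving [a_5, a_4]ᵀ = [[19], [−15]].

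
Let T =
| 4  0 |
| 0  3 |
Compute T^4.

T^2 = [[16, 0], [0, 9]]
T^3 = [[64, 0], [0, 27]]
T^4 = [[256, 0], [0, 81]]

[[256, 0], [0, 81]]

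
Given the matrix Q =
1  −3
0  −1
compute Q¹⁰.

[[1, 0], [0, 1]]

Q² = I (check: tr Q = 0 and det Q = −1), so Q¹⁰ = I since 10 is even.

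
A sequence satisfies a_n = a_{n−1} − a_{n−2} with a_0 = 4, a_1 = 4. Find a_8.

0

With companion matrix M = [[1, −1], [1, 0]], [a_n, a_{n−1}]ᵀ = M·[a_{n−1}, a_{n−2}]ᵀ, so [a_8, a_7]ᵀ = M⁷·[a_1, a_0]ᵀ.
M⁷ = [[1, −1], [1, 0]], giving [a_8, a_7]ᵀ = [[0], [4]].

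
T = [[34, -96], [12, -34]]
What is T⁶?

tr T = 0 and det T = -4, so the characteristic polynomial is λ² − (0)λ + (-4) with roots -2 and 2.
Eigenvectors give P = [[8, -3], [3, -1]] with P⁻¹ = [[-1, 3], [-3, 8]], and T = P·diag(-2, 2)·P⁻¹.
Then T⁶ = P·diag(64, 64)·P⁻¹ = [[512, -192], [192, -64]] · [[-1, 3], [-3, 8]] = [[64, 0], [0, 64]].

[[64, 0], [0, 64]]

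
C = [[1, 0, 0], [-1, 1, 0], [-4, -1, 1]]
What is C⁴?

[[1, 0, 0], [-4, 1, 0], [-10, -4, 1]]

C = I + N where N = [[0, 0, 0], [-1, 0, 0], [-4, -1, 0]] is strictly lower-triangular, so N³ = 0.
(I + N)⁴ = I + 4·N + 6·N² = [[1, 0, 0], [-4, 1, 0], [-10, -4, 1]].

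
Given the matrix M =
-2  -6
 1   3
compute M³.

[[-2, -6], [1, 3]]

M² = M (a projection; rank 1, trace 1), so M³ = M.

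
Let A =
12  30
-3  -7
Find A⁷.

tr A = 5 and det A = 6, so the characteristic polynomial is λ² − (5)λ + (6) with roots 2 and 3.
Eigenvectors give P = [[-3, 10], [1, -3]] with P⁻¹ = [[3, 10], [1, 3]], and A = P·diag(2, 3)·P⁻¹.
Then A⁷ = P·diag(128, 2187)·P⁻¹ = [[-384, 21870], [128, -6561]] · [[3, 10], [1, 3]] = [[20718, 61770], [-6177, -18403]].

[[20718, 61770], [-6177, -18403]]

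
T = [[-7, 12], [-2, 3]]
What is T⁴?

[[241, -480], [80, -159]]

tr T = -4 and det T = 3, so the characteristic polynomial is λ² − (-4)λ + (3) with roots -3 and -1.
Eigenvectors give P = [[3, -2], [1, -1]] with P⁻¹ = [[1, -2], [1, -3]], and T = P·diag(-3, -1)·P⁻¹.
Then T⁴ = P·diag(81, 1)·P⁻¹ = [[243, -2], [81, -1]] · [[1, -2], [1, -3]] = [[241, -480], [80, -159]].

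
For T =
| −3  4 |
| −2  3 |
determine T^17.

T² = I (check: tr T = 0 and det T = −1), so T^17 = T since 17 is odd.

[[−3, 4], [−2, 3]]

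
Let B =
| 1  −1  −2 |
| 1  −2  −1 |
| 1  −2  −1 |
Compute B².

[[−2, 5, 1], [−2, 5, 1], [−2, 5, 1]]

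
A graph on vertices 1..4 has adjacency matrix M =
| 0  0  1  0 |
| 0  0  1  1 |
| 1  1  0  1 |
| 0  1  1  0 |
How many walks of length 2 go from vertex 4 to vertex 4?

2

The number of length-2 walks from vertex 4 to vertex 4 is entry (4,4) of M^2, where M is the adjacency matrix.
M^2 = [[1, 1, 0, 1], [1, 2, 1, 1], [0, 1, 3, 1], [1, 1, 1, 2]]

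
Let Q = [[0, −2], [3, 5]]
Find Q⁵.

[[−390, −422], [633, 665]]

tr Q = 5 and det Q = 6, so the characteristic polynomial is λ² − (5)λ + (6) with roots 3 and 2.
Eigenvectors give P = [[−2, 1], [3, −1]] with P⁻¹ = [[1, 1], [3, 2]], and Q = P·diag(3, 2)·P⁻¹.
Then Q⁵ = P·diag(243, 32)·P⁻¹ = [[−486, 32], [729, −32]] · [[1, 1], [3, 2]] = [[−390, −422], [633, 665]].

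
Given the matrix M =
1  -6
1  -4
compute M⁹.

tr M = -3 and det M = 2, so the characteristic polynomial is λ² − (-3)λ + (2) with roots -2 and -1.
Eigenvectors give P = [[-2, -3], [-1, -1]] with P⁻¹ = [[1, -3], [-1, 2]], and M = P·diag(-2, -1)·P⁻¹.
Then M⁹ = P·diag(-512, -1)·P⁻¹ = [[1024, 3], [512, 1]] · [[1, -3], [-1, 2]] = [[1021, -3066], [511, -1534]].

[[1021, -3066], [511, -1534]]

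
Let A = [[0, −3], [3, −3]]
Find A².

[[−9, 9], [−9, 0]]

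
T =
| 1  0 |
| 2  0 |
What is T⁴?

T² = [[1, 0], [2, 0]]
T³ = [[1, 0], [2, 0]]
T⁴ = [[1, 0], [2, 0]]

[[1, 0], [2, 0]]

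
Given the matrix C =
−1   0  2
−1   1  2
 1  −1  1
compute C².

[[3, −2, 0], [2, −1, 2], [1, −2, 1]]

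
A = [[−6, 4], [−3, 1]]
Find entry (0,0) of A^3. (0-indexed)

−84

tr A = −5 and det A = 6, so the characteristic polynomial is λ² − (−5)λ + (6) with roots −2 and −3.
Eigenvectors give P = [[−1, 4], [−1, 3]] with P⁻¹ = [[3, −4], [1, −1]], and A = P·diag(−2, −3)·P⁻¹.
Then A^3 = P·diag(−8, −27)·P⁻¹ = [[8, −108], [8, −81]] · [[3, −4], [1, −1]] = [[−84, 76], [−57, 49]].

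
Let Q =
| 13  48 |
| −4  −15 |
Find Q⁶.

tr Q = −2 and det Q = −3, so the characteristic polynomial is λ² − (−2)λ + (−3) with roots −3 and 1.
Eigenvectors give P = [[3, 4], [−1, −1]] with P⁻¹ = [[−1, −4], [1, 3]], and Q = P·diag(−3, 1)·P⁻¹.
Then Q⁶ = P·diag(729, 1)·P⁻¹ = [[2187, 4], [−729, −1]] · [[−1, −4], [1, 3]] = [[−2183, −8736], [728, 2913]].

[[−2183, −8736], [728, 2913]]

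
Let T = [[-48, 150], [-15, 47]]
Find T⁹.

tr T = -1 and det T = -6, so the characteristic polynomial is λ² − (-1)λ + (-6) with roots -3 and 2.
Eigenvectors give P = [[10, 3], [3, 1]] with P⁻¹ = [[1, -3], [-3, 10]], and T = P·diag(-3, 2)·P⁻¹.
Then T⁹ = P·diag(-19683, 512)·P⁻¹ = [[-196830, 1536], [-59049, 512]] · [[1, -3], [-3, 10]] = [[-201438, 605850], [-60585, 182267]].

[[-201438, 605850], [-60585, 182267]]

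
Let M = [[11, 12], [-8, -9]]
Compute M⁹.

[[59051, 59052], [-39368, -39369]]

tr M = 2 and det M = -3, so the characteristic polynomial is λ² − (2)λ + (-3) with roots 3 and -1.
Eigenvectors give P = [[3, -1], [-2, 1]] with P⁻¹ = [[1, 1], [2, 3]], and M = P·diag(3, -1)·P⁻¹.
Then M⁹ = P·diag(19683, -1)·P⁻¹ = [[59049, 1], [-39366, -1]] · [[1, 1], [2, 3]] = [[59051, 59052], [-39368, -39369]].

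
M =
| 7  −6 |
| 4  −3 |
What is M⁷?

[[6559, −6558], [4372, −4371]]

tr M = 4 and det M = 3, so the characteristic polynomial is λ² − (4)λ + (3) with roots 3 and 1.
Eigenvectors give P = [[−3, −1], [−2, −1]] with P⁻¹ = [[−1, 1], [2, −3]], and M = P·diag(3, 1)·P⁻¹.
Then M⁷ = P·diag(2187, 1)·P⁻¹ = [[−6561, −1], [−4374, −1]] · [[−1, 1], [2, −3]] = [[6559, −6558], [4372, −4371]].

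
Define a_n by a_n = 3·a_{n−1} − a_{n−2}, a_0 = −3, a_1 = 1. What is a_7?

809

With companion matrix B = [[3, −1], [1, 0]], [a_n, a_{n−1}]ᵀ = B·[a_{n−1}, a_{n−2}]ᵀ, so [a_7, a_6]ᵀ = B⁶·[a_1, a_0]ᵀ.
B⁶ = [[377, −144], [144, −55]], giving [a_7, a_6]ᵀ = [[809], [309]].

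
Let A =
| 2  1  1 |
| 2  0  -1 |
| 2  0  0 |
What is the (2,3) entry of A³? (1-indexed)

0

A² = [[8, 2, 1], [2, 2, 2], [4, 2, 2]]
A³ = [[22, 8, 6], [12, 2, 0], [16, 4, 2]]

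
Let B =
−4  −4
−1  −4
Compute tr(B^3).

B^2 = [[20, 32], [8, 20]]
B^3 = [[−112, −208], [−52, −112]]

−224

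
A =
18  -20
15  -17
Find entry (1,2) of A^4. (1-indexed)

-260

tr A = 1 and det A = -6, so the characteristic polynomial is λ² − (1)λ + (-6) with roots 3 and -2.
Eigenvectors give P = [[4, -1], [3, -1]] with P⁻¹ = [[1, -1], [3, -4]], and A = P·diag(3, -2)·P⁻¹.
Then A^4 = P·diag(81, 16)·P⁻¹ = [[324, -16], [243, -16]] · [[1, -1], [3, -4]] = [[276, -260], [195, -179]].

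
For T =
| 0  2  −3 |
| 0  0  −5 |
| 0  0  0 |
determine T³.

T is strictly triangular, hence nilpotent: T³ = 0, so T³ = 0.

[[0, 0, 0], [0, 0, 0], [0, 0, 0]]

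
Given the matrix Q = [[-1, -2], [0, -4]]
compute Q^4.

Q^2 = [[1, 10], [0, 16]]
Q^3 = [[-1, -42], [0, -64]]
Q^4 = [[1, 170], [0, 256]]

[[1, 170], [0, 256]]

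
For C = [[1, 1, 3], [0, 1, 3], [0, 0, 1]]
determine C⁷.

C = I + N where N = [[0, 1, 3], [0, 0, 3], [0, 0, 0]] is strictly upper-triangular, so N³ = 0.
(I + N)⁷ = I + 7·N + 21·N² = [[1, 7, 84], [0, 1, 21], [0, 0, 1]].

[[1, 7, 84], [0, 1, 21], [0, 0, 1]]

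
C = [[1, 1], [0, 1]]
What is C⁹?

C = I + N where N = [[0, 1], [0, 0]] is strictly upper-triangular, so N² = 0.
(I + N)⁹ = I + 9·N = [[1, 9], [0, 1]].

[[1, 9], [0, 1]]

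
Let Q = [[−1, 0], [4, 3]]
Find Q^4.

[[1, 0], [80, 81]]

tr Q = 2 and det Q = −3, so the characteristic polynomial is λ² − (2)λ + (−3) with roots 3 and −1.
Eigenvectors give P = [[0, 1], [1, −1]] with P⁻¹ = [[1, 1], [1, 0]], and Q = P·diag(3, −1)·P⁻¹.
Then Q^4 = P·diag(81, 1)·P⁻¹ = [[0, 1], [81, −1]] · [[1, 1], [1, 0]] = [[1, 0], [80, 81]].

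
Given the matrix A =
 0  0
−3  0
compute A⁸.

[[0, 0], [0, 0]]

A is strictly triangular, hence nilpotent: A² = 0, so A⁸ = 0.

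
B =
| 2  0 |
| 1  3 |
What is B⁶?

tr B = 5 and det B = 6, so the characteristic polynomial is λ² − (5)λ + (6) with roots 2 and 3.
Eigenvectors give P = [[1, 0], [−1, 1]] with P⁻¹ = [[1, 0], [1, 1]], and B = P·diag(2, 3)·P⁻¹.
Then B⁶ = P·diag(64, 729)·P⁻¹ = [[64, 0], [−64, 729]] · [[1, 0], [1, 1]] = [[64, 0], [665, 729]].

[[64, 0], [665, 729]]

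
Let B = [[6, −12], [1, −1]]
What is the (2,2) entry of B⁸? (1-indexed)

−18659

tr B = 5 and det B = 6, so the characteristic polynomial is λ² − (5)λ + (6) with roots 2 and 3.
Eigenvectors give P = [[−3, 4], [−1, 1]] with P⁻¹ = [[1, −4], [1, −3]], and B = P·diag(2, 3)·P⁻¹.
Then B⁸ = P·diag(256, 6561)·P⁻¹ = [[−768, 26244], [−256, 6561]] · [[1, −4], [1, −3]] = [[25476, −75660], [6305, −18659]].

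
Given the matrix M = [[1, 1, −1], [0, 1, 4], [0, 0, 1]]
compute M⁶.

[[1, 6, 54], [0, 1, 24], [0, 0, 1]]

M = I + N where N = [[0, 1, −1], [0, 0, 4], [0, 0, 0]] is strictly upper-triangular, so N³ = 0.
(I + N)⁶ = I + 6·N + 15·N² = [[1, 6, 54], [0, 1, 24], [0, 0, 1]].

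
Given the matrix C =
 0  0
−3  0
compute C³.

C is strictly triangular, hence nilpotent: C² = 0, so C³ = 0.

[[0, 0], [0, 0]]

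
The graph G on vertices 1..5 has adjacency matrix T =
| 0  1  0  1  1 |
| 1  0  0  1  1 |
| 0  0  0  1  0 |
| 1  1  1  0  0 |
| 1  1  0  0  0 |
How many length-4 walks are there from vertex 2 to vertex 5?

9

The number of length-4 walks from vertex 2 to vertex 5 is entry (2,5) of T⁴, where T is the adjacency matrix.
T² = [[3, 2, 1, 1, 1], [2, 3, 1, 1, 1], [1, 1, 1, 0, 0], [1, 1, 0, 3, 2], [1, 1, 0, 2, 2]]
T³ = [[4, 5, 1, 6, 5], [5, 4, 1, 6, 5], [1, 1, 0, 3, 2], [6, 6, 3, 2, 2], [5, 5, 2, 2, 2]]
T⁴ = [[16, 15, 6, 10, 9], [15, 16, 6, 10, 9], [6, 6, 3, 2, 2], [10, 10, 2, 15, 12], [9, 9, 2, 12, 10]]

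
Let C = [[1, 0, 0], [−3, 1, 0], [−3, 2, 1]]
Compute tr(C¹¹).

3

C = I + N where N = [[0, 0, 0], [−3, 0, 0], [−3, 2, 0]] is strictly lower-triangular, so N³ = 0.
(I + N)¹¹ = I + 11·N + 55·N² = [[1, 0, 0], [−33, 1, 0], [−363, 22, 1]].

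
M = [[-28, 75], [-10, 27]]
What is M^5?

tr M = -1 and det M = -6, so the characteristic polynomial is λ² − (-1)λ + (-6) with roots -3 and 2.
Eigenvectors give P = [[3, -5], [1, -2]] with P⁻¹ = [[2, -5], [1, -3]], and M = P·diag(-3, 2)·P⁻¹.
Then M^5 = P·diag(-243, 32)·P⁻¹ = [[-729, -160], [-243, -64]] · [[2, -5], [1, -3]] = [[-1618, 4125], [-550, 1407]].

[[-1618, 4125], [-550, 1407]]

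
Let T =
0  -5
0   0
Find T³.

T is strictly triangular, hence nilpotent: T² = 0, so T³ = 0.

[[0, 0], [0, 0]]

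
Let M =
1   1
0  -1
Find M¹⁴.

[[1, 0], [0, 1]]

M² = I (check: tr M = 0 and det M = -1), so M¹⁴ = I since 14 is even.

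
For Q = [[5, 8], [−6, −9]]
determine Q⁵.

[[725, 968], [−726, −969]]

tr Q = −4 and det Q = 3, so the characteristic polynomial is λ² − (−4)λ + (3) with roots −3 and −1.
Eigenvectors give P = [[−1, 4], [1, −3]] with P⁻¹ = [[3, 4], [1, 1]], and Q = P·diag(−3, −1)·P⁻¹.
Then Q⁵ = P·diag(−243, −1)·P⁻¹ = [[243, −4], [−243, 3]] · [[3, 4], [1, 1]] = [[725, 968], [−726, −969]].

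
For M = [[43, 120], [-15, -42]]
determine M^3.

[[307, 840], [-105, -288]]

tr M = 1 and det M = -6, so the characteristic polynomial is λ² − (1)λ + (-6) with roots 3 and -2.
Eigenvectors give P = [[3, -8], [-1, 3]] with P⁻¹ = [[3, 8], [1, 3]], and M = P·diag(3, -2)·P⁻¹.
Then M^3 = P·diag(27, -8)·P⁻¹ = [[81, 64], [-27, -24]] · [[3, 8], [1, 3]] = [[307, 840], [-105, -288]].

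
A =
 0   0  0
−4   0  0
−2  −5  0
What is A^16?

[[0, 0, 0], [0, 0, 0], [0, 0, 0]]

A is strictly triangular, hence nilpotent: A^3 = 0, so A^16 = 0.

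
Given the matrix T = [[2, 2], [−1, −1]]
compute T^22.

T² = T (a projection; rank 1, trace 1), so T^22 = T.

[[2, 2], [−1, −1]]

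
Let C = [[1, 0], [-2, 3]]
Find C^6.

tr C = 4 and det C = 3, so the characteristic polynomial is λ² − (4)λ + (3) with roots 3 and 1.
Eigenvectors give P = [[0, -1], [1, -1]] with P⁻¹ = [[-1, 1], [-1, 0]], and C = P·diag(3, 1)·P⁻¹.
Then C^6 = P·diag(729, 1)·P⁻¹ = [[0, -1], [729, -1]] · [[-1, 1], [-1, 0]] = [[1, 0], [-728, 729]].

[[1, 0], [-728, 729]]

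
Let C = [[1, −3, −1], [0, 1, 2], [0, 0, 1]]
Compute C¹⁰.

C = I + N where N = [[0, −3, −1], [0, 0, 2], [0, 0, 0]] is strictly upper-triangular, so N³ = 0.
(I + N)¹⁰ = I + 10·N + 45·N² = [[1, −30, −280], [0, 1, 20], [0, 0, 1]].

[[1, −30, −280], [0, 1, 20], [0, 0, 1]]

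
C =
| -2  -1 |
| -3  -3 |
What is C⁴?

C² = [[7, 5], [15, 12]]
C³ = [[-29, -22], [-66, -51]]
C⁴ = [[124, 95], [285, 219]]

[[124, 95], [285, 219]]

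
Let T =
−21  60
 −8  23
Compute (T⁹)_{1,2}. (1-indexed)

295260

tr T = 2 and det T = −3, so the characteristic polynomial is λ² − (2)λ + (−3) with roots −1 and 3.
Eigenvectors give P = [[3, −5], [1, −2]] with P⁻¹ = [[2, −5], [1, −3]], and T = P·diag(−1, 3)·P⁻¹.
Then T⁹ = P·diag(−1, 19683)·P⁻¹ = [[−3, −98415], [−1, −39366]] · [[2, −5], [1, −3]] = [[−98421, 295260], [−39368, 118103]].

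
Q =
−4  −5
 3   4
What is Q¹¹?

[[−4, −5], [3, 4]]

Q² = I (check: tr Q = 0 and det Q = −1), so Q¹¹ = Q since 11 is odd.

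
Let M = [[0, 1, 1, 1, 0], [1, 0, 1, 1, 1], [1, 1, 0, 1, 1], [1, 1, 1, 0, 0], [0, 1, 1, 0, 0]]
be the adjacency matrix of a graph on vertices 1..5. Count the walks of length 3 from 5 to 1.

The number of length-3 walks from vertex 5 to vertex 1 is entry (5,1) of M³, where M is the adjacency matrix.
M² = [[3, 2, 2, 2, 2], [2, 4, 3, 2, 1], [2, 3, 4, 2, 1], [2, 2, 2, 3, 2], [2, 1, 1, 2, 2]]
M³ = [[6, 9, 9, 7, 4], [9, 8, 9, 9, 7], [9, 9, 8, 9, 7], [7, 9, 9, 6, 4], [4, 7, 7, 4, 2]]

4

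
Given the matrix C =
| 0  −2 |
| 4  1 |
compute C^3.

C^2 = [[−8, −2], [4, −7]]
C^3 = [[−8, 14], [−28, −15]]

[[−8, 14], [−28, −15]]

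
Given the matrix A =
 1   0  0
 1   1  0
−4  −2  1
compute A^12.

[[1, 0, 0], [12, 1, 0], [−180, −24, 1]]

A = I + N where N = [[0, 0, 0], [1, 0, 0], [−4, −2, 0]] is strictly lower-triangular, so N^3 = 0.
(I + N)^12 = I + 12·N + 66·N^2 = [[1, 0, 0], [12, 1, 0], [−180, −24, 1]].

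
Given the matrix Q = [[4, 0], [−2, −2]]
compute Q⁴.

[[256, 0], [−80, 16]]

Q² = [[16, 0], [−4, 4]]
Q³ = [[64, 0], [−24, −8]]
Q⁴ = [[256, 0], [−80, 16]]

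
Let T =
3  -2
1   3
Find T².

[[7, -12], [6, 7]]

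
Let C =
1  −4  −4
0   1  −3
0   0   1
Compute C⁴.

[[1, −16, 56], [0, 1, −12], [0, 0, 1]]

C = I + N where N = [[0, −4, −4], [0, 0, −3], [0, 0, 0]] is strictly upper-triangular, so N³ = 0.
(I + N)⁴ = I + 4·N + 6·N² = [[1, −16, 56], [0, 1, −12], [0, 0, 1]].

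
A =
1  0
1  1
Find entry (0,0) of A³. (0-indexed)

A = I + N where N = [[0, 0], [1, 0]] is strictly lower-triangular, so N² = 0.
(I + N)³ = I + 3·N = [[1, 0], [3, 1]].

1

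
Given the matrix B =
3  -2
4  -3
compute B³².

[[1, 0], [0, 1]]

B² = I (check: tr B = 0 and det B = -1), so B³² = I since 32 is even.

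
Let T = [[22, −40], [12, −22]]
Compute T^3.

[[88, −160], [48, −88]]

tr T = 0 and det T = −4, so the characteristic polynomial is λ² − (0)λ + (−4) with roots 2 and −2.
Eigenvectors give P = [[2, 5], [1, 3]] with P⁻¹ = [[3, −5], [−1, 2]], and T = P·diag(2, −2)·P⁻¹.
Then T^3 = P·diag(8, −8)·P⁻¹ = [[16, −40], [8, −24]] · [[3, −5], [−1, 2]] = [[88, −160], [48, −88]].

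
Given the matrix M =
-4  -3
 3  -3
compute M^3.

[[35, -84], [84, 63]]

M^2 = [[7, 21], [-21, 0]]
M^3 = [[35, -84], [84, 63]]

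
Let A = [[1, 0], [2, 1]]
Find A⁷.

[[1, 0], [14, 1]]

A = I + N where N = [[0, 0], [2, 0]] is strictly lower-triangular, so N² = 0.
(I + N)⁷ = I + 7·N = [[1, 0], [14, 1]].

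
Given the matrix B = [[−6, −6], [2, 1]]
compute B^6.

tr B = −5 and det B = 6, so the characteristic polynomial is λ² − (−5)λ + (6) with roots −2 and −3.
Eigenvectors give P = [[3, 2], [−2, −1]] with P⁻¹ = [[−1, −2], [2, 3]], and B = P·diag(−2, −3)·P⁻¹.
Then B^6 = P·diag(64, 729)·P⁻¹ = [[192, 1458], [−128, −729]] · [[−1, −2], [2, 3]] = [[2724, 3990], [−1330, −1931]].

[[2724, 3990], [−1330, −1931]]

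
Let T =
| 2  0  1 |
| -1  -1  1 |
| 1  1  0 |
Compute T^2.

[[5, 1, 2], [0, 2, -2], [1, -1, 2]]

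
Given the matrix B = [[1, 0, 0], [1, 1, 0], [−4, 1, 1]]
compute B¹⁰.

[[1, 0, 0], [10, 1, 0], [5, 10, 1]]

B = I + N where N = [[0, 0, 0], [1, 0, 0], [−4, 1, 0]] is strictly lower-triangular, so N³ = 0.
(I + N)¹⁰ = I + 10·N + 45·N² = [[1, 0, 0], [10, 1, 0], [5, 10, 1]].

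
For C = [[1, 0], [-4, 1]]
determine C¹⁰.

C = I + N where N = [[0, 0], [-4, 0]] is strictly lower-triangular, so N² = 0.
(I + N)¹⁰ = I + 10·N = [[1, 0], [-40, 1]].

[[1, 0], [-40, 1]]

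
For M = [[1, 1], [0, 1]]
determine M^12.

M = I + N where N = [[0, 1], [0, 0]] is strictly upper-triangular, so N^2 = 0.
(I + N)^12 = I + 12·N = [[1, 12], [0, 1]].

[[1, 12], [0, 1]]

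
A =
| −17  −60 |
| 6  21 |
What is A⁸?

tr A = 4 and det A = 3, so the characteristic polynomial is λ² − (4)λ + (3) with roots 3 and 1.
Eigenvectors give P = [[−3, 10], [1, −3]] with P⁻¹ = [[3, 10], [1, 3]], and A = P·diag(3, 1)·P⁻¹.
Then A⁸ = P·diag(6561, 1)·P⁻¹ = [[−19683, 10], [6561, −3]] · [[3, 10], [1, 3]] = [[−59039, −196800], [19680, 65601]].

[[−59039, −196800], [19680, 65601]]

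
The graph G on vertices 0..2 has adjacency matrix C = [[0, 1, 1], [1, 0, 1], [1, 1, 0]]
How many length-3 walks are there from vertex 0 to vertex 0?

The number of length-3 walks from vertex 0 to vertex 0 is entry (0,0) of C^3, where C is the adjacency matrix.
C^2 = [[2, 1, 1], [1, 2, 1], [1, 1, 2]]
C^3 = [[2, 3, 3], [3, 2, 3], [3, 3, 2]]

2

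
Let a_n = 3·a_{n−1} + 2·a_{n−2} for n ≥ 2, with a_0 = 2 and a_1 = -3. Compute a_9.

-41973

With companion matrix C = [[3, 2], [1, 0]], [a_n, a_{n−1}]ᵀ = C·[a_{n−1}, a_{n−2}]ᵀ, so [a_9, a_8]ᵀ = C⁸·[a_1, a_0]ᵀ.
C⁸ = [[22363, 12558], [6279, 3526]], giving [a_9, a_8]ᵀ = [[-41973], [-11785]].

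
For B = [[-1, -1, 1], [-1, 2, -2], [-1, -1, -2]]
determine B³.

[[2, -4, 7], [-7, 14, -11], [-10, -7, -8]]

B² = [[1, -2, -1], [1, 7, -1], [4, 1, 5]]
B³ = [[2, -4, 7], [-7, 14, -11], [-10, -7, -8]]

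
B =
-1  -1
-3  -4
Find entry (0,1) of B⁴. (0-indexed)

B² = [[4, 5], [15, 19]]
B³ = [[-19, -24], [-72, -91]]
B⁴ = [[91, 115], [345, 436]]

115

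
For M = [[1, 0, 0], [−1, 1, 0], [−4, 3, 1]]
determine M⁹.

[[1, 0, 0], [−9, 1, 0], [−144, 27, 1]]

M = I + N where N = [[0, 0, 0], [−1, 0, 0], [−4, 3, 0]] is strictly lower-triangular, so N³ = 0.
(I + N)⁹ = I + 9·N + 36·N² = [[1, 0, 0], [−9, 1, 0], [−144, 27, 1]].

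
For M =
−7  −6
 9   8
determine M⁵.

[[−67, −66], [99, 98]]

tr M = 1 and det M = −2, so the characteristic polynomial is λ² − (1)λ + (−2) with roots 2 and −1.
Eigenvectors give P = [[2, −1], [−3, 1]] with P⁻¹ = [[−1, −1], [−3, −2]], and M = P·diag(2, −1)·P⁻¹.
Then M⁵ = P·diag(32, −1)·P⁻¹ = [[64, 1], [−96, −1]] · [[−1, −1], [−3, −2]] = [[−67, −66], [99, 98]].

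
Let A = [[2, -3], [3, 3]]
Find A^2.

[[-5, -15], [15, 0]]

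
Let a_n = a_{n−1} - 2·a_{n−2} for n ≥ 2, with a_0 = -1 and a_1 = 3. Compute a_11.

47

With companion matrix M = [[1, -2], [1, 0]], [a_n, a_{n−1}]ᵀ = M·[a_{n−1}, a_{n−2}]ᵀ, so [a_11, a_10]ᵀ = M^10·[a_1, a_0]ᵀ.
M^10 = [[23, 22], [-11, 34]], giving [a_11, a_10]ᵀ = [[47], [-67]].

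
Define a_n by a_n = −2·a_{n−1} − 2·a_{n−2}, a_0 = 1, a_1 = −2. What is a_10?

32

With companion matrix T = [[−2, −2], [1, 0]], [a_n, a_{n−1}]ᵀ = T·[a_{n−1}, a_{n−2}]ᵀ, so [a_10, a_9]ᵀ = T⁹·[a_1, a_0]ᵀ.
T⁹ = [[−32, −32], [16, 0]], giving [a_10, a_9]ᵀ = [[32], [−32]].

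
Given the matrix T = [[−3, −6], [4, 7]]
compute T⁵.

tr T = 4 and det T = 3, so the characteristic polynomial is λ² − (4)λ + (3) with roots 3 and 1.
Eigenvectors give P = [[−1, 3], [1, −2]] with P⁻¹ = [[2, 3], [1, 1]], and T = P·diag(3, 1)·P⁻¹.
Then T⁵ = P·diag(243, 1)·P⁻¹ = [[−243, 3], [243, −2]] · [[2, 3], [1, 1]] = [[−483, −726], [484, 727]].

[[−483, −726], [484, 727]]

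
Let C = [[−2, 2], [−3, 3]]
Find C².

C² = C (a projection; rank 1, trace 1), so C² = C.

[[−2, 2], [−3, 3]]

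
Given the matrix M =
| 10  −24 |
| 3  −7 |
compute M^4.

[[136, −360], [45, −119]]

tr M = 3 and det M = 2, so the characteristic polynomial is λ² − (3)λ + (2) with roots 1 and 2.
Eigenvectors give P = [[−8, 3], [−3, 1]] with P⁻¹ = [[1, −3], [3, −8]], and M = P·diag(1, 2)·P⁻¹.
Then M^4 = P·diag(1, 16)·P⁻¹ = [[−8, 48], [−3, 16]] · [[1, −3], [3, −8]] = [[136, −360], [45, −119]].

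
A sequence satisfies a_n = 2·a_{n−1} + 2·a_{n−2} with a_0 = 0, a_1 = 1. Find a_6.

With companion matrix B = [[2, 2], [1, 0]], [a_n, a_{n−1}]ᵀ = B·[a_{n−1}, a_{n−2}]ᵀ, so [a_6, a_5]ᵀ = B⁵·[a_1, a_0]ᵀ.
B⁵ = [[120, 88], [44, 32]], giving [a_6, a_5]ᵀ = [[120], [44]].

120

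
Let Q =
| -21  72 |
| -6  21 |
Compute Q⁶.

[[729, 0], [0, 729]]

tr Q = 0 and det Q = -9, so the characteristic polynomial is λ² − (0)λ + (-9) with roots -3 and 3.
Eigenvectors give P = [[-4, 3], [-1, 1]] with P⁻¹ = [[-1, 3], [-1, 4]], and Q = P·diag(-3, 3)·P⁻¹.
Then Q⁶ = P·diag(729, 729)·P⁻¹ = [[-2916, 2187], [-729, 729]] · [[-1, 3], [-1, 4]] = [[729, 0], [0, 729]].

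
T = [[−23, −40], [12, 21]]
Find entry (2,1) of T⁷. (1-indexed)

tr T = −2 and det T = −3, so the characteristic polynomial is λ² − (−2)λ + (−3) with roots −3 and 1.
Eigenvectors give P = [[2, −5], [−1, 3]] with P⁻¹ = [[3, 5], [1, 2]], and T = P·diag(−3, 1)·P⁻¹.
Then T⁷ = P·diag(−2187, 1)·P⁻¹ = [[−4374, −5], [2187, 3]] · [[3, 5], [1, 2]] = [[−13127, −21880], [6564, 10941]].

6564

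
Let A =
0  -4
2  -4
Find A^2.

[[-8, 16], [-8, 8]]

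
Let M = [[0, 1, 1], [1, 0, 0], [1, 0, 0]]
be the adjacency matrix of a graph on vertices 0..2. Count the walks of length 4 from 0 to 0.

4

The number of length-4 walks from vertex 0 to vertex 0 is entry (0,0) of M⁴, where M is the adjacency matrix.
M² = [[2, 0, 0], [0, 1, 1], [0, 1, 1]]
M³ = [[0, 2, 2], [2, 0, 0], [2, 0, 0]]
M⁴ = [[4, 0, 0], [0, 2, 2], [0, 2, 2]]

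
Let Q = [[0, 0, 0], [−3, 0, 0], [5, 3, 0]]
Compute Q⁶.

[[0, 0, 0], [0, 0, 0], [0, 0, 0]]

Q is strictly triangular, hence nilpotent: Q³ = 0, so Q⁶ = 0.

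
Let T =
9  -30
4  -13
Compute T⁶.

[[-3639, 10920], [-1456, 4369]]

tr T = -4 and det T = 3, so the characteristic polynomial is λ² − (-4)λ + (3) with roots -3 and -1.
Eigenvectors give P = [[-5, 3], [-2, 1]] with P⁻¹ = [[1, -3], [2, -5]], and T = P·diag(-3, -1)·P⁻¹.
Then T⁶ = P·diag(729, 1)·P⁻¹ = [[-3645, 3], [-1458, 1]] · [[1, -3], [2, -5]] = [[-3639, 10920], [-1456, 4369]].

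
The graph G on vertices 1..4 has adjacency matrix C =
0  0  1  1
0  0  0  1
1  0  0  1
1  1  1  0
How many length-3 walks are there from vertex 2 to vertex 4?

3

The number of length-3 walks from vertex 2 to vertex 4 is entry (2,4) of C³, where C is the adjacency matrix.
C² = [[2, 1, 1, 1], [1, 1, 1, 0], [1, 1, 2, 1], [1, 0, 1, 3]]
C³ = [[2, 1, 3, 4], [1, 0, 1, 3], [3, 1, 2, 4], [4, 3, 4, 2]]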